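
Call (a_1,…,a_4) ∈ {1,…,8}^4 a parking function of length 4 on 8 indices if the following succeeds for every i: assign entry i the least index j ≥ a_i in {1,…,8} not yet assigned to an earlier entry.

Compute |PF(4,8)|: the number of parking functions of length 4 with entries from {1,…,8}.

#PF = (8+1−4)·(8+1)^{4−1} = 5×729 = 3645 [KW]
Check (8,5,2,2) → sorted (2,2,5,8): b_i ≤ 4+i ∀i, a PF.

3645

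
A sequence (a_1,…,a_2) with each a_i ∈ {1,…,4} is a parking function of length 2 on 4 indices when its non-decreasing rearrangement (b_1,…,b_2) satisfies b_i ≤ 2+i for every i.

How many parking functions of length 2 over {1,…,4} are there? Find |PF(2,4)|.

15

|PF| = (4+1−2)·(4+1)^{2−1} = 3 · 5 = 15
One tuple (3,1) → sorted (1,3): b_i ≤ 2+i ∀i, a PF.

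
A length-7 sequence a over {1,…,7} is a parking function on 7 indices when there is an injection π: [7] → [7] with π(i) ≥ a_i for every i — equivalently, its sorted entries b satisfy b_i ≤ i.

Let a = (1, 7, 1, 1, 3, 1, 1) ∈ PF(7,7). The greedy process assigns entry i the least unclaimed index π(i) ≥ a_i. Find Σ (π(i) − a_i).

13

Σπ = 28 ({1..7} each once); Σa = 1+7+1+1+3+1+1 = 15; disp = 28−15 = 13.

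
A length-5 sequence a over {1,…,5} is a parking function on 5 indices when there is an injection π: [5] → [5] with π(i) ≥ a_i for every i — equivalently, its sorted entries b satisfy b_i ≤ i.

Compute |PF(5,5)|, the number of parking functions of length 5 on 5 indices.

|PF| = (5+1−5)·(5+1)^{5−1} = 1×1296 = 1296
Check (2,1,5,4,1) → sorted (1,1,2,4,5): b_i ≤ i ∀i, a PF.

1296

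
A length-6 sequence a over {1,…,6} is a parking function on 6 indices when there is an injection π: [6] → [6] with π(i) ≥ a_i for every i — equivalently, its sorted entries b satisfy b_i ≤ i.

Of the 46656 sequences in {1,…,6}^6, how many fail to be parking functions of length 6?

Count = (6−6+1)·(6+1)^(6−1) = 1·16807 = 16807
Check (3,4,5,1,4,6) → sorted (1,3,4,4,5,6): b_2=3>2, not a PF.
So 46656 − 16807 = 29849 fail.

29849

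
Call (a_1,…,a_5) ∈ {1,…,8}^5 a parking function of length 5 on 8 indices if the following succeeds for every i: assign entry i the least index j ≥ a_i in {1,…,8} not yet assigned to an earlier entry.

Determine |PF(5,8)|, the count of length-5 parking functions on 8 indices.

26244

|PF| = 4·9^4 = 4 · 6561 = 26244
Check (5,7,3,6,6) → sorted (3,5,6,6,7): b_i ≤ 3+i ∀i, a PF.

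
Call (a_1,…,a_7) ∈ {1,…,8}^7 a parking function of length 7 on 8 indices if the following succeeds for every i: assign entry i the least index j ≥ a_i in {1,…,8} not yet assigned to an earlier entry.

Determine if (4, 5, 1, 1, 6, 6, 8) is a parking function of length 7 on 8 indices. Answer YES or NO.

YES

Sorted: b = (1, 1, 4, 5, 6, 6, 8).
  b_1=1 ≤ 2
  b_2=1 ≤ 3
  b_3=4 ≤ 4
  b_4=5 ≤ 5
  b_5=6 ≤ 6
  b_6=6 ≤ 7
  b_7=8 ≤ 8
All bounds hold ⇒ YES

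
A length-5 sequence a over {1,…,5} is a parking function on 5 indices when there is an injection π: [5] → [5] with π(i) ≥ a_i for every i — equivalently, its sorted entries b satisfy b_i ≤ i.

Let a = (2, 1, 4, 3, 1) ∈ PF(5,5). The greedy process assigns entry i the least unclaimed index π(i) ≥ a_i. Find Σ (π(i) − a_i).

4

Σπ = 15 ({1..5} each once); Σa = 2+1+4+3+1 = 11; disp = 15−11 = 4.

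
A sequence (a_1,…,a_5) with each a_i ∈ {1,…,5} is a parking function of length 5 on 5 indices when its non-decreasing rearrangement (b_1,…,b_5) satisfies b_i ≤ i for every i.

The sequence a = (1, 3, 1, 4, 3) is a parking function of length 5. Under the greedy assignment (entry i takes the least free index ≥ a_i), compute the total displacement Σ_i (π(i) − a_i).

3

Σπ = 15 ({1..5} each once); Σa = 1+3+1+4+3 = 12; disp = 15−12 = 3.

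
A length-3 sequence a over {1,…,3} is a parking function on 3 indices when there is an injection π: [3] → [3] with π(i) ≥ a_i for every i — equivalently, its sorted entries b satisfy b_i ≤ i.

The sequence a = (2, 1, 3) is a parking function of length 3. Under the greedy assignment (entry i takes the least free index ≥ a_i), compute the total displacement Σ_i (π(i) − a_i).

0

Σπ(i) = 1+…+3 = 6; Σa = 2+1+3 = 6; disp = 6−6 = 0.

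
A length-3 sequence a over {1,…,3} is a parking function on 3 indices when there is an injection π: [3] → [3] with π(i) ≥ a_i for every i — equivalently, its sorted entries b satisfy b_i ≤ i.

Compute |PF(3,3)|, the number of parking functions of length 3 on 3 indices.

Count = (3+1−3)·(3+1)^{3−1} = 1·16 = 16 [KW]
Example (3,1,2) → sorted (1,2,3): b_i ≤ i ∀i, a PF.

16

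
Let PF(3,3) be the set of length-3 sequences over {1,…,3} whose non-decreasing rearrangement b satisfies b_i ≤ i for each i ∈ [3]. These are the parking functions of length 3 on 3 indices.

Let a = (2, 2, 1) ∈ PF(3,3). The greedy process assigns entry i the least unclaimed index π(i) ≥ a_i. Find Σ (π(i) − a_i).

1

Σπ = 6 ({1..3} each once); Σa = 2+2+1 = 5; disp = 6−5 = 1.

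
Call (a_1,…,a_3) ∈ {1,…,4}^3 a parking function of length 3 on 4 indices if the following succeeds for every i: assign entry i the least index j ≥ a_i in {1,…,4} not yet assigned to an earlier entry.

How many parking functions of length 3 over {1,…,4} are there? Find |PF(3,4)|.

50

#PF = 2·5^2 = 2 · 25 = 50
Check (2,1,1) → sorted (1,1,2): b_i ≤ 1+i ∀i, a PF.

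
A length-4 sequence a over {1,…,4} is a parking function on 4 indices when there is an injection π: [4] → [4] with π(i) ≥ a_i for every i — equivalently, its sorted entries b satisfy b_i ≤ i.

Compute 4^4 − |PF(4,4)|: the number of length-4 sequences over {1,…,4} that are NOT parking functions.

131

|PF| = (4+1−4)·(4+1)^{4−1} = 1 · 125 = 125 [KW]
Example (4,1,3,4) → sorted (1,3,4,4): b_2=3>2, not a PF.
Total 256; non-PF = 256−125 = 131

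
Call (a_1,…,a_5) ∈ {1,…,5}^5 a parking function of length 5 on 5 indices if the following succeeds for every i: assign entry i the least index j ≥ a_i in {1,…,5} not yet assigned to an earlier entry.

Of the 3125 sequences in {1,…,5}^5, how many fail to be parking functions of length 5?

1829

|PF(5,5)| = (5−5+1)·(5+1)^(5−1) = 1 · 1296 = 1296 (Pollak)
Example (4,4,2,5,2) → sorted (2,2,4,4,5): b_1=2>1, not a PF.
So 3125 − 1296 = 1829 fail.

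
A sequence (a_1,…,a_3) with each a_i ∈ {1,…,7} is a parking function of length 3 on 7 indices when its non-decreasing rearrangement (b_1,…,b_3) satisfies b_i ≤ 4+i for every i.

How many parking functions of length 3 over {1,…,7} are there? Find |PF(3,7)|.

320

|PF| = (7−3+1)·(7+1)^(3−1) = 5×64 = 320 (Pollak)
E.g. (7,6,5) → sorted (5,6,7): b_i ≤ 4+i ∀i, a PF.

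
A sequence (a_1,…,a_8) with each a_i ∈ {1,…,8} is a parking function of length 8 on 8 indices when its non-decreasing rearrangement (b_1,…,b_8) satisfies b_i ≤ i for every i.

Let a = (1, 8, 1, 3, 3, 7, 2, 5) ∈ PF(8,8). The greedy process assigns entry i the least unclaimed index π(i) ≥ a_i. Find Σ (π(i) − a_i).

Σπ = 8·9/2 = 36 (π permutes [8]); Σa = 1+8+1+3+3+7+2+5 = 30; disp = 36−30 = 6.

6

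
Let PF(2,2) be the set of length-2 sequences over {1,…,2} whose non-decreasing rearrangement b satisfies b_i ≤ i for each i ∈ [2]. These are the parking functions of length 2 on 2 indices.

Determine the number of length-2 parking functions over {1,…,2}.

3

|PF| = (2−2+1)·(2+1)^(2−1) = 1·3 = 3 (Konheim–Weiss)
E.g. (1,2) → sorted (1,2): b_i ≤ i ∀i, a PF.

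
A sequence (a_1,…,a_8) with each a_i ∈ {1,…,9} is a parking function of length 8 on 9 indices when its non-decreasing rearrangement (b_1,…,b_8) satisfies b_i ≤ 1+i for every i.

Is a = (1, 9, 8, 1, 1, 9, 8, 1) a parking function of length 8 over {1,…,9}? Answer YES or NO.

Rearranged: b = (1, 1, 1, 1, 8, 8, 9, 9).
  b_1=1 ≤ 2
  b_2=1 ≤ 3
  b_3=1 ≤ 4
  b_4=1 ≤ 5
  b_5=8 > 6
  fails at i=5 ⇒ NO

NO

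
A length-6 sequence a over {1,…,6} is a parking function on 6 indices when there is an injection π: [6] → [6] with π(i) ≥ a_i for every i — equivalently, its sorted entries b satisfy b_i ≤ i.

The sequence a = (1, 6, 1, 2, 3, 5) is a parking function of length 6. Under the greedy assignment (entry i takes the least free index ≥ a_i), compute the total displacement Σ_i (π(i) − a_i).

Σπ = 6·7/2 = 21 (π permutes [6]); Σa = 1+6+1+2+3+5 = 18; disp = 21−18 = 3.

3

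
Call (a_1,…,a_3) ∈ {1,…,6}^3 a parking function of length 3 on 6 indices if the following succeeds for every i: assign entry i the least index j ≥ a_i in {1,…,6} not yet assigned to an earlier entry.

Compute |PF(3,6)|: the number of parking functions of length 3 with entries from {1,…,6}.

|PF| = (6−3+1)·(6+1)^(3−1) = 4·49 = 196 (Pollak)
E.g. (6,1,5) → sorted (1,5,6): b_i ≤ 3+i ∀i, a PF.

196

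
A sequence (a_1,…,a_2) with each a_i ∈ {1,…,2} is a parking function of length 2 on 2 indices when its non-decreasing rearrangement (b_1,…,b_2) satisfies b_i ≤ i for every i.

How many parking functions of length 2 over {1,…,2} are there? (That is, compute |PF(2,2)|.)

3

Count = 1·3^1 = 1·3 = 3 (Pollak)
Check (1,2) → sorted (1,2): b_i ≤ i ∀i, a PF.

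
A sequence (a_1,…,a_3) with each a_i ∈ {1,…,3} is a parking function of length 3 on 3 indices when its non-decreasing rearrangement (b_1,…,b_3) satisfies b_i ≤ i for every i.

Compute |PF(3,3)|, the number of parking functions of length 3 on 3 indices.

|PF(3,3)| = 1·4^2 = 1 · 16 = 16 (Pollak)
Check (1,3,2) → sorted (1,2,3): b_i ≤ i ∀i, a PF.

16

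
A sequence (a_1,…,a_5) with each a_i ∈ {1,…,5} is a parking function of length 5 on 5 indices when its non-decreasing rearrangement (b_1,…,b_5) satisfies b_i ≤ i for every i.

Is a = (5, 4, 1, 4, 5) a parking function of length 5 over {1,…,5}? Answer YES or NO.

Sorted: b = (1, 4, 4, 5, 5).
  b_1=1 ≤ 1
  b_2=4 > 2
  fails at i=2 ⇒ NO

NO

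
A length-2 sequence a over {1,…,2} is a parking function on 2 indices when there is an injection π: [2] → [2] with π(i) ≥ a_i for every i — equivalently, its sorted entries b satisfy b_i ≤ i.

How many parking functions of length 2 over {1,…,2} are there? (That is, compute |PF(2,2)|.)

3

|PF| = (2−2+1)·(2+1)^(2−1) = 1·3 = 3 [KW]
Check (1,2) → sorted (1,2): b_i ≤ i ∀i, a PF.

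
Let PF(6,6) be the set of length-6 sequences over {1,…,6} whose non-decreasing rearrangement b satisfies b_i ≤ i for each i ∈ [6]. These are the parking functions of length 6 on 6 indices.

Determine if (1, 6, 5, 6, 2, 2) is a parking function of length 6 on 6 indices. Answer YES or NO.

Rearranged: b = (1, 2, 2, 5, 6, 6).
  b_1=1 ≤ 1
  b_2=2 ≤ 2
  b_3=2 ≤ 3
  b_4=5 > 4
  fails at i=4 ⇒ NO

NO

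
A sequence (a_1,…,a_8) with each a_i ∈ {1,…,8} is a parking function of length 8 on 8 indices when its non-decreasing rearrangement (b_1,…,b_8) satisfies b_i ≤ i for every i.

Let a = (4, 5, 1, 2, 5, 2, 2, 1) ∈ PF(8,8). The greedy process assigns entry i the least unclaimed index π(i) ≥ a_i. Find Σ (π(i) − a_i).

14

Σπ(i) = 1+…+8 = 36; Σa = 4+5+1+2+5+2+2+1 = 22; disp = 36−22 = 14.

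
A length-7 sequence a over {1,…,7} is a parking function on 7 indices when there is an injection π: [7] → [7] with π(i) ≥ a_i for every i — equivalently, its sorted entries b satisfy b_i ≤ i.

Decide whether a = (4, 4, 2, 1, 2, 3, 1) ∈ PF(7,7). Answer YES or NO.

Rearranged: b = (1, 1, 2, 2, 3, 4, 4).
  b_1=1 ≤ 1
  b_2=1 ≤ 2
  b_3=2 ≤ 3
  b_4=2 ≤ 4
  b_5=3 ≤ 5
  b_6=4 ≤ 6
  b_7=4 ≤ 7
All bounds hold ⇒ YES

YES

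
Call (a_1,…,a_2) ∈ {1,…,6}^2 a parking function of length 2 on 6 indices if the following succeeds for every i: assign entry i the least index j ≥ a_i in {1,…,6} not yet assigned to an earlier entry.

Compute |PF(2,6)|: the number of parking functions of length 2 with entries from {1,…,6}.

Count = (6−2+1)·(6+1)^(2−1) = 5·7 = 35 [KW]
Example (4,4) → sorted (4,4): b_i ≤ 4+i ∀i, a PF.

35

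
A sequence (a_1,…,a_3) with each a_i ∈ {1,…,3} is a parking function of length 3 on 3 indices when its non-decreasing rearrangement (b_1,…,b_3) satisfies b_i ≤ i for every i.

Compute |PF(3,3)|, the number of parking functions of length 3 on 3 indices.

16

#PF = 1·4^2 = 1×16 = 16 (Pollak)
One tuple (1,2,2) → sorted (1,2,2): b_i ≤ i ∀i, a PF.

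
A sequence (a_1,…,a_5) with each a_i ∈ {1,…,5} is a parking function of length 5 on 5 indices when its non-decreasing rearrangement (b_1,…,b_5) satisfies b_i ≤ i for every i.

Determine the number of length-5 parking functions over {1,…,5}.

|PF| = (6−5)·6^(5−1) = 1×1296 = 1296
One tuple (5,4,1,1,1) → sorted (1,1,1,4,5): b_i ≤ i ∀i, a PF.

1296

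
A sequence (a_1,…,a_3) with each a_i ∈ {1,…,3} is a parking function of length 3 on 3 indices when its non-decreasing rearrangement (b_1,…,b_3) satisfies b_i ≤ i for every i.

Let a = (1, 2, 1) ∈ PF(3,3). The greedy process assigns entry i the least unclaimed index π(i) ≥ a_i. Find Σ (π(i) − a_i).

2

Σπ = 6 ({1..3} each once); Σa = 1+2+1 = 4; disp = 6−4 = 2.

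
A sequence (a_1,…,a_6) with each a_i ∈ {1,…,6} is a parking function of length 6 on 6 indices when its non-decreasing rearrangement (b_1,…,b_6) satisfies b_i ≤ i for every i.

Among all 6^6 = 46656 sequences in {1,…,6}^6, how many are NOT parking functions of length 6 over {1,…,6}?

29849

#PF = (6+1−6)·(6+1)^{6−1} = 1×16807 = 16807 [KW]
E.g. (2,4,2,3,5,5) → sorted (2,2,3,4,5,5): b_1=2>1, not a PF.
So 46656 − 16807 = 29849 fail.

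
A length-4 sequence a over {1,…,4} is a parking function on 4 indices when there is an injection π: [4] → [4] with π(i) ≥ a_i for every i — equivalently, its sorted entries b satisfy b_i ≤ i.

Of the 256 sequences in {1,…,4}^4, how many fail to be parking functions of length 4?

131

#PF = 1·5^3 = 1·125 = 125 [KW]
E.g. (2,2,4,3) → sorted (2,2,3,4): b_1=2>1, not a PF.
4^4 − 125 = 256 − 125 = 131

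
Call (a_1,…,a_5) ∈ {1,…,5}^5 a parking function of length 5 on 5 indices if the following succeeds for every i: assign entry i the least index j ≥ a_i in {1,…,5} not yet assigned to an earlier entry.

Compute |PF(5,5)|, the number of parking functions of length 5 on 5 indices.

|PF(5,5)| = 1·6^4 = 1 · 1296 = 1296
Example (5,1,4,3,1) → sorted (1,1,3,4,5): b_i ≤ i ∀i, a PF.

1296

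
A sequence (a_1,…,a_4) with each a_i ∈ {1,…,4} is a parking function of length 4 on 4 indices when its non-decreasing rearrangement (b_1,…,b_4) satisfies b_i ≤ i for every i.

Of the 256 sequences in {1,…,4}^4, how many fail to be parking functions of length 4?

|PF| = (5−4)·5^(4−1) = 1·125 = 125 (Pollak)
One tuple (3,4,4,3) → sorted (3,3,4,4): b_1=3>1, not a PF.
4^4 − 125 = 256 − 125 = 131

131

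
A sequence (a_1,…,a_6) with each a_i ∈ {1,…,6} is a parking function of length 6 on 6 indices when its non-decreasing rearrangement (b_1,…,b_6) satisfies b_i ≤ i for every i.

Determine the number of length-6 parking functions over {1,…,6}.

16807

#PF = (7−6)·7^(6−1) = 1×16807 = 16807
Example (3,3,3,1,1,5) → sorted (1,1,3,3,3,5): b_i ≤ i ∀i, a PF.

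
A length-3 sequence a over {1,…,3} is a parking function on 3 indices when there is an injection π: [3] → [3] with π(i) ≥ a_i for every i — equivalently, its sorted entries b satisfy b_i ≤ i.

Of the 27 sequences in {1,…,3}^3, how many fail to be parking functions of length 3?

11

|PF| = (3+1−3)·(3+1)^{3−1} = 1 · 16 = 16 (Pollak)
Check (3,3,2) → sorted (2,3,3): b_1=2>1, not a PF.
3^3 − 16 = 27 − 16 = 11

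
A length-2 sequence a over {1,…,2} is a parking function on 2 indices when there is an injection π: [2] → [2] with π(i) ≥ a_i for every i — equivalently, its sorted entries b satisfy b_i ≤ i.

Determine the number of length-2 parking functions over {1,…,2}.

|PF| = 1·3^1 = 1 · 3 = 3
Check (2,1) → sorted (1,2): b_i ≤ i ∀i, a PF.

3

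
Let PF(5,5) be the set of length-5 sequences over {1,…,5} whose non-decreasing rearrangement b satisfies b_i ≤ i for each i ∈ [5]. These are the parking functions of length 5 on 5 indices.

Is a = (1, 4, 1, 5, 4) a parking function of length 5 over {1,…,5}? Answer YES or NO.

NO

Rearranged: b = (1, 1, 4, 4, 5).
  b_1=1 ≤ 1
  b_2=1 ≤ 2
  b_3=4 > 3
  fails at i=3 ⇒ NO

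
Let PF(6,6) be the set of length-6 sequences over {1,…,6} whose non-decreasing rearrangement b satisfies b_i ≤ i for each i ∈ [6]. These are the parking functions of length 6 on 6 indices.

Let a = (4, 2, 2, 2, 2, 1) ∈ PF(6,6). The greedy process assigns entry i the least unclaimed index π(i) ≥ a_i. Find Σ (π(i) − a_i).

Σπ = 6·7/2 = 21 (π permutes [6]); Σa = 4+2+2+2+2+1 = 13; disp = 21−13 = 8.

8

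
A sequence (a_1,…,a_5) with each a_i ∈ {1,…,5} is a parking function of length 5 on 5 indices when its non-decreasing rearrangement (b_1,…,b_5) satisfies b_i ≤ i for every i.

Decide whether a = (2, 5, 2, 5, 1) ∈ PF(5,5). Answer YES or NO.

Sorted: b = (1, 2, 2, 5, 5).
  b_1=1 ≤ 1
  b_2=2 ≤ 2
  b_3=2 ≤ 3
  b_4=5 > 4
  fails at i=4 ⇒ NO

NO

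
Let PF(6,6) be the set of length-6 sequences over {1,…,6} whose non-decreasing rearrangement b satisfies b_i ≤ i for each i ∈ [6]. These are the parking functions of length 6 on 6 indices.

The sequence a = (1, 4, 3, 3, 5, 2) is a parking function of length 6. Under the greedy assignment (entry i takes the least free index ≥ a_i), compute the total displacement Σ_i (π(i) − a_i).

Σπ = 6·7/2 = 21 (π permutes [6]); Σa = 1+4+3+3+5+2 = 18; disp = 21−18 = 3.

3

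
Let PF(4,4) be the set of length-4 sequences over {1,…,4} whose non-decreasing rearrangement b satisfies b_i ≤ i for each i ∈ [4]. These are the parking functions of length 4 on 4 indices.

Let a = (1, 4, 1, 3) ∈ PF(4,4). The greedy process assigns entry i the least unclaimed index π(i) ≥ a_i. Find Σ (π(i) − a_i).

1

Σπ(i) = 1+…+4 = 10; Σa = 1+4+1+3 = 9; disp = 10−9 = 1.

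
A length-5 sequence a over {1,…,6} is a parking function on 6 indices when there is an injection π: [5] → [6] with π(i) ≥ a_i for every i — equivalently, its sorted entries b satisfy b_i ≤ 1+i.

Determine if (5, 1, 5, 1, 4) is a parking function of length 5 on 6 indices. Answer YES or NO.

Order a: b = (1, 1, 4, 5, 5).
  b_1=1 ≤ 2
  b_2=1 ≤ 3
  b_3=4 ≤ 4
  b_4=5 ≤ 5
  b_5=5 ≤ 6
All bounds hold ⇒ YES

YES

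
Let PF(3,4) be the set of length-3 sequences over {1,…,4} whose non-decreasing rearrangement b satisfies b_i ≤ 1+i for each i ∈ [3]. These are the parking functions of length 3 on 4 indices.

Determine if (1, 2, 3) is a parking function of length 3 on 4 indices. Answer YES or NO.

YES

Order a: b = (1, 2, 3).
  b_1=1 ≤ 2
  b_2=2 ≤ 3
  b_3=3 ≤ 4
All bounds hold ⇒ YES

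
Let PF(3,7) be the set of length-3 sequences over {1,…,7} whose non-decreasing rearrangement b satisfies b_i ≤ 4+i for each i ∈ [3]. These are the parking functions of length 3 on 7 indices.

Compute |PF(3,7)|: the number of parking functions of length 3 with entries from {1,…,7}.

Count = (7−3+1)·(7+1)^(3−1) = 5 · 64 = 320
One tuple (5,6,7) → sorted (5,6,7): b_i ≤ 4+i ∀i, a PF.

320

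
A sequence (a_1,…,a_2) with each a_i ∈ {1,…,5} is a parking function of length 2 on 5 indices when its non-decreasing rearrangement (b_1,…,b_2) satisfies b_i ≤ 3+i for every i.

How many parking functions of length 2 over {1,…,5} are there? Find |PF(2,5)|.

Count = (5−2+1)·(5+1)^(2−1) = 4×6 = 24 (Konheim–Weiss)
E.g. (3,4) → sorted (3,4): b_i ≤ 3+i ∀i, a PF.

24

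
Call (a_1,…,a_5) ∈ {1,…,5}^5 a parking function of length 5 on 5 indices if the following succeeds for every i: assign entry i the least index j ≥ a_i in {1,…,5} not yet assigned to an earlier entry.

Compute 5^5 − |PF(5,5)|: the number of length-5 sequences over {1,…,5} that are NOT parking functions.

#PF = 1·6^4 = 1×1296 = 1296 [KW]
Example (2,2,3,4,3) → sorted (2,2,3,3,4): b_1=2>1, not a PF.
5^5 − 1296 = 3125 − 1296 = 1829

1829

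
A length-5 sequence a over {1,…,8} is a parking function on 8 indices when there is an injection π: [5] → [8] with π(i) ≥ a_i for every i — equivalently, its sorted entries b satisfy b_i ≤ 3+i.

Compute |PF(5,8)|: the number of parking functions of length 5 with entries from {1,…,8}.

|PF(5,8)| = (9−5)·9^(5−1) = 4·6561 = 26244 [KW]
E.g. (2,2,1,6,5) → sorted (1,2,2,5,6): b_i ≤ 3+i ∀i, a PF.

26244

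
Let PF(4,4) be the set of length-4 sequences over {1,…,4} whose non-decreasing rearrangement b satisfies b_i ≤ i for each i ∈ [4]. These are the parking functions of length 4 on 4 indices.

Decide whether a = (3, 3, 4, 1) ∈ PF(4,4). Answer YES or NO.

NO

Rearranged: b = (1, 3, 3, 4).
  b_1=1 ≤ 1
  b_2=3 > 2
  fails at i=2 ⇒ NO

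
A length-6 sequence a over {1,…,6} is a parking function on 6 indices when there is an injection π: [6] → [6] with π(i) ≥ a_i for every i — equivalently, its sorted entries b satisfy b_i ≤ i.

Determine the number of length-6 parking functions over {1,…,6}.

|PF| = (6−6+1)·(6+1)^(6−1) = 1 · 16807 = 16807 [KW]
E.g. (3,4,3,1,3,1) → sorted (1,1,3,3,3,4): b_i ≤ i ∀i, a PF.

16807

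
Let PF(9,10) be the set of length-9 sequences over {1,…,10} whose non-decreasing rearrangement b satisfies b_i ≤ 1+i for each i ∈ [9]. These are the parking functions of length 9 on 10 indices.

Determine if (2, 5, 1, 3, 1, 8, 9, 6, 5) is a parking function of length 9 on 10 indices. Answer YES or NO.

Sorted: b = (1, 1, 2, 3, 5, 5, 6, 8, 9).
  b_1=1 ≤ 2
  b_2=1 ≤ 3
  b_3=2 ≤ 4
  b_4=3 ≤ 5
  b_5=5 ≤ 6
  b_6=5 ≤ 7
  b_7=6 ≤ 8
  b_8=8 ≤ 9
  b_9=9 ≤ 10
All bounds hold ⇒ YES

YES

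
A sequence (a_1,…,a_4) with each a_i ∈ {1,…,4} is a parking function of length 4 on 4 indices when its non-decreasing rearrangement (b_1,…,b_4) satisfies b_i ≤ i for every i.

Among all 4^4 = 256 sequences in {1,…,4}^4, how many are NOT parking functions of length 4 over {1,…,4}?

Count = (4−4+1)·(4+1)^(4−1) = 1×125 = 125 [KW]
E.g. (2,4,4,3) → sorted (2,3,4,4): b_1=2>1, not a PF.
4^4 − 125 = 256 − 125 = 131

131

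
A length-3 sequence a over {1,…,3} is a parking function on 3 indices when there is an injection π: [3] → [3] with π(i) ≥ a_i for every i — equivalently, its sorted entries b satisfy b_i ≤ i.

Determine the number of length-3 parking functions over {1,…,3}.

#PF = (4−3)·4^(3−1) = 1·16 = 16 (Pollak)
One tuple (1,2,2) → sorted (1,2,2): b_i ≤ i ∀i, a PF.

16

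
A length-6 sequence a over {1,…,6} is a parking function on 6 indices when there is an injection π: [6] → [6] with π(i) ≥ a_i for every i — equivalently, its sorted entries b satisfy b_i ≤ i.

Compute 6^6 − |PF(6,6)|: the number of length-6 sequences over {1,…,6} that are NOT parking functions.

29849

|PF| = (7−6)·7^(6−1) = 1×16807 = 16807 (Konheim–Weiss)
E.g. (5,5,5,5,4,6) → sorted (4,5,5,5,5,6): b_1=4>1, not a PF.
6^6 − 16807 = 46656 − 16807 = 29849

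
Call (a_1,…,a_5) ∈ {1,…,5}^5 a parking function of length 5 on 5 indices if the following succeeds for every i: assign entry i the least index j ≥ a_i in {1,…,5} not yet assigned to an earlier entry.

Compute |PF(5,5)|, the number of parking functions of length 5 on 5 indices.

|PF(5,5)| = 1·6^4 = 1 · 1296 = 1296 [KW]
E.g. (3,1,1,3,3) → sorted (1,1,3,3,3): b_i ≤ i ∀i, a PF.

1296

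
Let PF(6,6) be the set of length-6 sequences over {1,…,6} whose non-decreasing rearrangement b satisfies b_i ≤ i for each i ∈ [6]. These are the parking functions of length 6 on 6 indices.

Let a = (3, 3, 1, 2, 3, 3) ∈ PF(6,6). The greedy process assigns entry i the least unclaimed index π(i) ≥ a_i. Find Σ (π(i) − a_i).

Σπ(i) = 1+…+6 = 21; Σa = 3+3+1+2+3+3 = 15; disp = 21−15 = 6.

6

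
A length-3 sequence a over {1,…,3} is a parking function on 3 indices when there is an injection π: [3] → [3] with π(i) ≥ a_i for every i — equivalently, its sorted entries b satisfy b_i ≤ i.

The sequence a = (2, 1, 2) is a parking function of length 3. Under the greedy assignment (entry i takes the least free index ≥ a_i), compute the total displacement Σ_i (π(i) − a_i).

1

Σπ = 3·4/2 = 6 (π permutes [3]); Σa = 2+1+2 = 5; disp = 6−5 = 1.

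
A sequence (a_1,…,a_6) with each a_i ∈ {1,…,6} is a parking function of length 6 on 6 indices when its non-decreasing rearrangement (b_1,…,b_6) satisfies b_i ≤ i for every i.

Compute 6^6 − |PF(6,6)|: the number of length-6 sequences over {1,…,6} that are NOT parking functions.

|PF(6,6)| = (6+1−6)·(6+1)^{6−1} = 1·16807 = 16807
E.g. (6,5,2,6,4,6) → sorted (2,4,5,6,6,6): b_1=2>1, not a PF.
Total 46656; non-PF = 46656−16807 = 29849

29849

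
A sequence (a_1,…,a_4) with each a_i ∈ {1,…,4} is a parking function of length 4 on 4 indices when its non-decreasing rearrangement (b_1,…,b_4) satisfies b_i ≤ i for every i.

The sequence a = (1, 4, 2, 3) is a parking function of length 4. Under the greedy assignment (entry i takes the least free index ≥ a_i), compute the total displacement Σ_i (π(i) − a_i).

Σπ = 4·5/2 = 10 (π permutes [4]); Σa = 1+4+2+3 = 10; disp = 10−10 = 0.

0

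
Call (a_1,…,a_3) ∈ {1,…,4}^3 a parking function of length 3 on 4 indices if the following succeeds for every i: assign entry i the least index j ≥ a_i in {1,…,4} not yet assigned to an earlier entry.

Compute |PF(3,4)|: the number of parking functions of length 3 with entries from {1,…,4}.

Count = (4+1−3)·(4+1)^{3−1} = 2×25 = 50
Example (1,2,1) → sorted (1,1,2): b_i ≤ 1+i ∀i, a PF.

50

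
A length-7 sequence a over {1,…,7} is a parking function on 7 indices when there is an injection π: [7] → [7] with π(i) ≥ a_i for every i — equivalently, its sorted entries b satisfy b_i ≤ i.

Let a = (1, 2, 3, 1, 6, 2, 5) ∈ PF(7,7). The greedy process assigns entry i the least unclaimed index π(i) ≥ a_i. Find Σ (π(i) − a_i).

8

Σπ(i) = 1+…+7 = 28; Σa = 1+2+3+1+6+2+5 = 20; disp = 28−20 = 8.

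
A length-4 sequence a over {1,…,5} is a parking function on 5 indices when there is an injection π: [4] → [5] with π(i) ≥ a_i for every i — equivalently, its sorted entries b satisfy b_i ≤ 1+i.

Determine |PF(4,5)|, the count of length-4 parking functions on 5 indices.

432

|PF| = (5−4+1)·(5+1)^(4−1) = 2·216 = 432 [KW]
One tuple (4,3,4,2) → sorted (2,3,4,4): b_i ≤ 1+i ∀i, a PF.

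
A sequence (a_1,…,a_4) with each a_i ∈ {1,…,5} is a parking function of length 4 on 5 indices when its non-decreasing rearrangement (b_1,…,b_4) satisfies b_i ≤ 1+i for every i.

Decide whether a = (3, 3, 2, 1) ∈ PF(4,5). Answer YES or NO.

Sorted: b = (1, 2, 3, 3).
  b_1=1 ≤ 2
  b_2=2 ≤ 3
  b_3=3 ≤ 4
  b_4=3 ≤ 5
All bounds hold ⇒ YES

YES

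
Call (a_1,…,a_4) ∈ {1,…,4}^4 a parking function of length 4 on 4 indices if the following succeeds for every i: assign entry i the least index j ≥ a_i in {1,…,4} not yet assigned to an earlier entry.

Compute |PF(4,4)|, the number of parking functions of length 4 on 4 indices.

Count = (5−4)·5^(4−1) = 1×125 = 125 (Konheim–Weiss)
Check (1,4,2,1) → sorted (1,1,2,4): b_i ≤ i ∀i, a PF.

125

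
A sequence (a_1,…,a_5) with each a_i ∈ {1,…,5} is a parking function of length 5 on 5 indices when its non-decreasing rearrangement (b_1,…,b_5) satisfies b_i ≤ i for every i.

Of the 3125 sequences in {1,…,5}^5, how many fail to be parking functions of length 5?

1829

|PF(5,5)| = (5+1−5)·(5+1)^{5−1} = 1·1296 = 1296 (Konheim–Weiss)
Example (2,4,3,3,4) → sorted (2,3,3,4,4): b_1=2>1, not a PF.
So 3125 − 1296 = 1829 fail.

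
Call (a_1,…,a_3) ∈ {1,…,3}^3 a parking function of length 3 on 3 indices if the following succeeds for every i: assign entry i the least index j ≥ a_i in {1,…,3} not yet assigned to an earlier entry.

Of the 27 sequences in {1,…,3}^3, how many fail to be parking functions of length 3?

#PF = 1·4^2 = 1·16 = 16 [KW]
E.g. (2,3,2) → sorted (2,2,3): b_1=2>1, not a PF.
Total 27; non-PF = 27−16 = 11

11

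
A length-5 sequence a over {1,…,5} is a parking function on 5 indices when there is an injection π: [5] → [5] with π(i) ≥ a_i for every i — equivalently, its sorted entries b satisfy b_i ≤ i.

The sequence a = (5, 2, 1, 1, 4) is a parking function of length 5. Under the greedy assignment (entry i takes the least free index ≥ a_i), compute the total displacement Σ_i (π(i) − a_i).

Σπ(i) = 1+…+5 = 15; Σa = 5+2+1+1+4 = 13; disp = 15−13 = 2.

2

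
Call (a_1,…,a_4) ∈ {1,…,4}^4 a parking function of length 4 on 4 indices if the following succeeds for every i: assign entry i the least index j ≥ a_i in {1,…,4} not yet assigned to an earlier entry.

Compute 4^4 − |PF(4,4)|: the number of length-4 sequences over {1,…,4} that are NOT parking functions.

Count = 1·5^3 = 1 · 125 = 125
E.g. (2,4,4,3) → sorted (2,3,4,4): b_1=2>1, not a PF.
So 256 − 125 = 131 fail.

131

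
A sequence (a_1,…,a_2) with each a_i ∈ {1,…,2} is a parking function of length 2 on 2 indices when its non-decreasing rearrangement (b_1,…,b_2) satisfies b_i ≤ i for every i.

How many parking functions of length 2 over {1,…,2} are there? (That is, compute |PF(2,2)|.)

#PF = (2−2+1)·(2+1)^(2−1) = 1·3 = 3 (Konheim–Weiss)
E.g. (1,2) → sorted (1,2): b_i ≤ i ∀i, a PF.

3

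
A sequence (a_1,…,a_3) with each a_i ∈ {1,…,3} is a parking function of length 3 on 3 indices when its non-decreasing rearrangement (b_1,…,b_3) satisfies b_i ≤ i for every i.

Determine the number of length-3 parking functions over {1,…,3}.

16

Count = (4−3)·4^(3−1) = 1 · 16 = 16 [KW]
Check (1,3,1) → sorted (1,1,3): b_i ≤ i ∀i, a PF.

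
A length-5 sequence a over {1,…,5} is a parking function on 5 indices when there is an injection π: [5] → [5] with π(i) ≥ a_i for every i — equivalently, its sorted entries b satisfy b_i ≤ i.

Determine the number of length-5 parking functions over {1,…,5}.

1296

#PF = (6−5)·6^(5−1) = 1·1296 = 1296
E.g. (1,4,2,3,2) → sorted (1,2,2,3,4): b_i ≤ i ∀i, a PF.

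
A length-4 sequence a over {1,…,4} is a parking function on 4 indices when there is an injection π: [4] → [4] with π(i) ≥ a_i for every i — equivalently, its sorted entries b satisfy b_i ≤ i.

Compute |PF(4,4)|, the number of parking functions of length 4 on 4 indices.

125

|PF(4,4)| = 1·5^3 = 1·125 = 125
Check (2,1,1,2) → sorted (1,1,2,2): b_i ≤ i ∀i, a PF.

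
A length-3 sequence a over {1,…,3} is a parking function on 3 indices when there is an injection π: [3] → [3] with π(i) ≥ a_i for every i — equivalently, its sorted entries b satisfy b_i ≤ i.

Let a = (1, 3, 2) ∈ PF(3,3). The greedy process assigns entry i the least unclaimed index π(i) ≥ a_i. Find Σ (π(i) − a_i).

Σπ(i) = 1+…+3 = 6; Σa = 1+3+2 = 6; disp = 6−6 = 0.

0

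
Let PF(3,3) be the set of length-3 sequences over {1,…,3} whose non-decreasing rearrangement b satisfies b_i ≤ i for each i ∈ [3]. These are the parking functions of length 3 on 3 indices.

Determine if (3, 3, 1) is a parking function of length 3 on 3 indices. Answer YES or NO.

Order a: b = (1, 3, 3).
  b_1=1 ≤ 1
  b_2=3 > 2
  fails at i=2 ⇒ NO

NO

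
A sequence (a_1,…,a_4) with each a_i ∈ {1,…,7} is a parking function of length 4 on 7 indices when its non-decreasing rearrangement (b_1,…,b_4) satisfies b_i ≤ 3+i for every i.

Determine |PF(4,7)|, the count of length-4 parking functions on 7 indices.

2048

Count = (7+1−4)·(7+1)^{4−1} = 4×512 = 2048
Example (7,4,6,3) → sorted (3,4,6,7): b_i ≤ 3+i ∀i, a PF.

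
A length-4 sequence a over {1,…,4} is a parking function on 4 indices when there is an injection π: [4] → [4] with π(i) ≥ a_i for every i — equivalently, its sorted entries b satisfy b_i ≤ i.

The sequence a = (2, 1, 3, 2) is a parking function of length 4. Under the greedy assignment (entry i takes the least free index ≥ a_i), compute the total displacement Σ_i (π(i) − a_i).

2

Σπ = 4·5/2 = 10 (π permutes [4]); Σa = 2+1+3+2 = 8; disp = 10−8 = 2.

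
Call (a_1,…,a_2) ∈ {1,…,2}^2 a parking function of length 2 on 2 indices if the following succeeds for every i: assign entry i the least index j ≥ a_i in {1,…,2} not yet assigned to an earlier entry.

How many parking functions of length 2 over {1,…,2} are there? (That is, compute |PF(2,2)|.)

|PF(2,2)| = (2−2+1)·(2+1)^(2−1) = 1·3 = 3
Example (1,2) → sorted (1,2): b_i ≤ i ∀i, a PF.

3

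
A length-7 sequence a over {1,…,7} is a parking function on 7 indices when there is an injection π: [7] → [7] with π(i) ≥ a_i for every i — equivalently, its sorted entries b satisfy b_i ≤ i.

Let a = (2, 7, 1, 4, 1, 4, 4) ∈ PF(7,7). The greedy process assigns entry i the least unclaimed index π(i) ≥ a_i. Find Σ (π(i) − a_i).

5

Σπ(i) = 1+…+7 = 28; Σa = 2+7+1+4+1+4+4 = 23; disp = 28−23 = 5.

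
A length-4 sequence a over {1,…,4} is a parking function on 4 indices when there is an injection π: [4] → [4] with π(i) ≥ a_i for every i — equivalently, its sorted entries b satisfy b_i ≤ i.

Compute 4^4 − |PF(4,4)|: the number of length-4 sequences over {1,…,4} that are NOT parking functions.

Count = (5−4)·5^(4−1) = 1×125 = 125
E.g. (1,3,3,4) → sorted (1,3,3,4): b_2=3>2, not a PF.
So 256 − 125 = 131 fail.

131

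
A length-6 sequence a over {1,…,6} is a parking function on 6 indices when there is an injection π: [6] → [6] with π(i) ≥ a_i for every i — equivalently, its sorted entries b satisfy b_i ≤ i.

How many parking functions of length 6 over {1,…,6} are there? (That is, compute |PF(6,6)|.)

|PF| = (6−6+1)·(6+1)^(6−1) = 1 · 16807 = 16807 (Konheim–Weiss)
Check (5,6,1,3,2,3) → sorted (1,2,3,3,5,6): b_i ≤ i ∀i, a PF.

16807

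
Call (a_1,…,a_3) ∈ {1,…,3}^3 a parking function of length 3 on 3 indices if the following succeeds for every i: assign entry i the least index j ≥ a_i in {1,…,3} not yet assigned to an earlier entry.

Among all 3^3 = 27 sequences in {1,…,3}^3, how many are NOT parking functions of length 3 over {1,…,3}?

|PF(3,3)| = 1·4^2 = 1×16 = 16 (Konheim–Weiss)
Check (3,3,2) → sorted (2,3,3): b_1=2>1, not a PF.
3^3 − 16 = 27 − 16 = 11

11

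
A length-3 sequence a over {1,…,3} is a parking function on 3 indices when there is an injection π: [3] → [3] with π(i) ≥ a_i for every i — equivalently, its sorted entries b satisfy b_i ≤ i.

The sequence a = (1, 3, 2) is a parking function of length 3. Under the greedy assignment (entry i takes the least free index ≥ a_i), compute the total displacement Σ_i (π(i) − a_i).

0

Σπ = 6 ({1..3} each once); Σa = 1+3+2 = 6; disp = 6−6 = 0.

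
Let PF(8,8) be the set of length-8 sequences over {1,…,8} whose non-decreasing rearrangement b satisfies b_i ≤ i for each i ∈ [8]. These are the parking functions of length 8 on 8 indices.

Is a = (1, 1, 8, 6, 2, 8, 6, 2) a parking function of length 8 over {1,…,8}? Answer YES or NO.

Rearranged: b = (1, 1, 2, 2, 6, 6, 8, 8).
  b_1=1 ≤ 1
  b_2=1 ≤ 2
  b_3=2 ≤ 3
  b_4=2 ≤ 4
  b_5=6 > 5
  fails at i=5 ⇒ NO

NO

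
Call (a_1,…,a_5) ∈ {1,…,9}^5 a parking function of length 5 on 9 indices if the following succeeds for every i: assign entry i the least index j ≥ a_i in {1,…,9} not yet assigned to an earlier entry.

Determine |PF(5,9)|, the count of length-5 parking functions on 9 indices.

50000

|PF| = 5·10^4 = 5·10000 = 50000
E.g. (3,4,3,2,7) → sorted (2,3,3,4,7): b_i ≤ 4+i ∀i, a PF.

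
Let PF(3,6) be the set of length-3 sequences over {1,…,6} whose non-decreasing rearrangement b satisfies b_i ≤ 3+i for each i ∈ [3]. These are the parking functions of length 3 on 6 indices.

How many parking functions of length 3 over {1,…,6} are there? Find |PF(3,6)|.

#PF = (7−3)·7^(3−1) = 4·49 = 196 (Pollak)
Example (3,4,4) → sorted (3,4,4): b_i ≤ 3+i ∀i, a PF.

196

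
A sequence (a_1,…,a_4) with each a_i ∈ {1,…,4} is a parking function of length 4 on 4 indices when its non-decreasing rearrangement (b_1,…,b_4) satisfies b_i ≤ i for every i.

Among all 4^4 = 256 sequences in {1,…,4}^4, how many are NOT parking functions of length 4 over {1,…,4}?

131

Count = (5−4)·5^(4−1) = 1×125 = 125 [KW]
E.g. (4,4,2,4) → sorted (2,4,4,4): b_1=2>1, not a PF.
So 256 − 125 = 131 fail.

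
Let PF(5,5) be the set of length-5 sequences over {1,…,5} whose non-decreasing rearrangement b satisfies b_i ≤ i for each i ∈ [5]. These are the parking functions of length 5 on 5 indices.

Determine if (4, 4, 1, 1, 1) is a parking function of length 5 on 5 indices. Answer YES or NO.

Rearranged: b = (1, 1, 1, 4, 4).
  b_1=1 ≤ 1
  b_2=1 ≤ 2
  b_3=1 ≤ 3
  b_4=4 ≤ 4
  b_5=4 ≤ 5
All bounds hold ⇒ YES

YES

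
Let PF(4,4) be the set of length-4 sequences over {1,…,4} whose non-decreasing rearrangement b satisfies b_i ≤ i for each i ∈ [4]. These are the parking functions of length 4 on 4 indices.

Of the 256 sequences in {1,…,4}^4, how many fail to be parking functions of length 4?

131

|PF| = (5−4)·5^(4−1) = 1×125 = 125 (Pollak)
One tuple (3,2,3,3) → sorted (2,3,3,3): b_1=2>1, not a PF.
Total 256; non-PF = 256−125 = 131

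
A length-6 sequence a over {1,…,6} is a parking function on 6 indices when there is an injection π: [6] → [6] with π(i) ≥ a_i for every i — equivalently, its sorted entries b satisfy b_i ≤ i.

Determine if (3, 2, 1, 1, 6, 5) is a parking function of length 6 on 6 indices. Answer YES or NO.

YES

Sorted: b = (1, 1, 2, 3, 5, 6).
  b_1=1 ≤ 1
  b_2=1 ≤ 2
  b_3=2 ≤ 3
  b_4=3 ≤ 4
  b_5=5 ≤ 5
  b_6=6 ≤ 6
All bounds hold ⇒ YES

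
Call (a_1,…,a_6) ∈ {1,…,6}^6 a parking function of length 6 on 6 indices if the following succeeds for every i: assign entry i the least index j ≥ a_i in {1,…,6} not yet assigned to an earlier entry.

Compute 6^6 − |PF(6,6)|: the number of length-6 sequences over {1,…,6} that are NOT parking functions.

29849

Count = 1·7^5 = 1 · 16807 = 16807 (Konheim–Weiss)
E.g. (4,2,3,4,4,6) → sorted (2,3,4,4,4,6): b_1=2>1, not a PF.
Total 46656; non-PF = 46656−16807 = 29849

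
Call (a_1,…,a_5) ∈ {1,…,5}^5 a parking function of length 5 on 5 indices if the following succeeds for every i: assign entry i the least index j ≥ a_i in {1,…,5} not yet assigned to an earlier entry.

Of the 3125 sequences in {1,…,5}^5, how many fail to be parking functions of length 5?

1829

Count = (6−5)·6^(5−1) = 1 · 1296 = 1296
Check (5,2,5,5,5) → sorted (2,5,5,5,5): b_1=2>1, not a PF.
So 3125 − 1296 = 1829 fail.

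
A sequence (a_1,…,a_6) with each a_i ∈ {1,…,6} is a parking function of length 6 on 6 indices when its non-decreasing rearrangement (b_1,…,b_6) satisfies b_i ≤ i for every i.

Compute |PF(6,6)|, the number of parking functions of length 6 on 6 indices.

#PF = (6+1−6)·(6+1)^{6−1} = 1×16807 = 16807
One tuple (3,2,1,3,4,4) → sorted (1,2,3,3,4,4): b_i ≤ i ∀i, a PF.

16807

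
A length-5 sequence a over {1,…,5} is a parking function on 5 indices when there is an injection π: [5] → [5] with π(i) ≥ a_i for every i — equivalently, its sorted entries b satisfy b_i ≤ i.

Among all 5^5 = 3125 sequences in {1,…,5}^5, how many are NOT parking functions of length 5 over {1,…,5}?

1829

|PF(5,5)| = (6−5)·6^(5−1) = 1·1296 = 1296 [KW]
E.g. (4,2,1,5,5) → sorted (1,2,4,5,5): b_3=4>3, not a PF.
Total 3125; non-PF = 3125−1296 = 1829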